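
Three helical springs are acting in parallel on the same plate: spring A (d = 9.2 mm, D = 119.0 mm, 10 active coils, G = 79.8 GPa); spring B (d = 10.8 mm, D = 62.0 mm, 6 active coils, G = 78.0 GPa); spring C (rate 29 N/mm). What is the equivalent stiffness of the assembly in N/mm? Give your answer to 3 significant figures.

k_A = Gd⁴/(8D³N_a) = (79.8×10³)(9.2⁴)/(8·119.0³·10) = 4.2406 N/mm
k_B = Gd⁴/(8D³N_a) = (78.0×10³)(10.8⁴)/(8·62.0³·6) = 92.763 N/mm
Parallel: k_eq = 4.2406 + 92.763 + 29 = 126 N/mm

126 N/mm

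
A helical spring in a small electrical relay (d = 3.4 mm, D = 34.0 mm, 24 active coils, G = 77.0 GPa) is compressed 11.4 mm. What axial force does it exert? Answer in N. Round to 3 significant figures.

15.5 N

k = Gd⁴/(8D³N_a) = (77.0×10³)(3.4⁴)/(8·34.0³·24) = 1.3635 N/mm
F = k·δ = 1.3635 × 11.4 = 15.544 N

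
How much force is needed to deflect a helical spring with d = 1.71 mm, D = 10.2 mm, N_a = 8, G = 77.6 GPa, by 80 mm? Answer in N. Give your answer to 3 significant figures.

k = Gd⁴/(8D³N_a) = (77.6×10³)(1.71⁴)/(8·10.2³·8) = 9.7694 N/mm
F = k·δ = 9.7694 × 80 = 781.55 N

782 N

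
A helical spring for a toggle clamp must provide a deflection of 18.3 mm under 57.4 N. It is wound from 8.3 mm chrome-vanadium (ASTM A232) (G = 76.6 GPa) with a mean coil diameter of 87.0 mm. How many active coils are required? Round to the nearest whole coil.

Required rate k = F/δ = 57.4/18.3 = 3.1366 N/mm
N_a = Gd⁴/(8D³k) = (76.6×10³ × 8.3⁴)/(8 × 87.0³ × 3.1366)
    = 3.63531e+08 / 1.65237e+07 = 22 → 22 coils

22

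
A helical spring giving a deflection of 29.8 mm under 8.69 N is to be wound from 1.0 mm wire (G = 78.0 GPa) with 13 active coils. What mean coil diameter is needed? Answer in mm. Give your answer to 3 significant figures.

13.7 mm

Required rate k = F/δ = 8.69/29.8 = 0.29161 N/mm
D = (Gd⁴/(8N_a·k))^(1/3) = (78.0×10³·1.0⁴/(8·13·0.29161))^(1/3)
  = (2571.92)^(1/3) = 13.7010 mm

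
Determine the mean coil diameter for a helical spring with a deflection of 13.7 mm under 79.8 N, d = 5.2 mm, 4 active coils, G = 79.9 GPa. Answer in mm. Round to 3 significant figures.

67.9 mm

Required rate k = F/δ = 79.8/13.7 = 5.8248 N/mm
D = (Gd⁴/(8N_a·k))^(1/3) = (79.9×10³·5.2⁴/(8·4·5.8248))^(1/3)
  = (313421)^(1/3) = 67.9270 mm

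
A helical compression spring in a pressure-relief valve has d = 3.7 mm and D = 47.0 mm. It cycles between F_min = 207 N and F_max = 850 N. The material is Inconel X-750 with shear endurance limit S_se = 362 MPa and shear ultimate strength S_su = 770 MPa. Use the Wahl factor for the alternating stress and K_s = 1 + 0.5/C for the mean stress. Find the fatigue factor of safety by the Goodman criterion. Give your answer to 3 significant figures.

C = D/d = 47.0/3.7 = 12.7027; K_W = (4C−1)/(4C−4)+0.615/C = 1.1125; K_s = 1+0.5/C = 1.0394
F_a = (F_max−F_min)/2 = 321.5 N; F_m = (F_max+F_min)/2 = 528.5 N
τ_a = K_W·8F_aD/(πd³) = 1.1125 × 759.65 = 845.11 MPa
τ_m = K_s·8F_mD/(πd³) = 1.0394 × 1248.8 = 1297.9 MPa
Goodman: 1/n_f = τ_a/S_se + τ_m/S_su = 845.11/362 + 1297.9/770 = 2.33457 + 1.68560 = 4.0202
n_f = 1/4.0202 = 0.2487

0.249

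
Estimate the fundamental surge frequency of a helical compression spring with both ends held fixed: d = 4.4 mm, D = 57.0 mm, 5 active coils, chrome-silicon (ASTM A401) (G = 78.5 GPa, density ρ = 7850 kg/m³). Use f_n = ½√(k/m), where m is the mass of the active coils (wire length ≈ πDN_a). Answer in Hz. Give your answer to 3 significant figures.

k = Gd⁴/(8D³N_a) = (78.5×10³)(4.4⁴)/(8·57.0³·5) = 3.9719 N/mm = 3971.9 N/m
Wire length L = πDN_a = π·57.0·5 = 895.35 mm
m = ρ·(πd²/4)·L = 7850 × 15.205×10⁻⁶ m² × 0.89535 m = 0.10687 kg
f_n = ½√(k/m) = 0.5·√(3971.9/0.10687) = 0.5·√(37165) = 96.391 Hz

96.4 Hz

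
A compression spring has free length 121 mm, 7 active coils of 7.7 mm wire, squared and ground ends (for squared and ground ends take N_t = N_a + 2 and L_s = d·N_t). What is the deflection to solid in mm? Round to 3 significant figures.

51.7 mm

N_t = 9; L_s = 7.7·9 = 69.3 mm
δ_solid = L₀ − L_s = 121 − 69.3 = 51.7 mm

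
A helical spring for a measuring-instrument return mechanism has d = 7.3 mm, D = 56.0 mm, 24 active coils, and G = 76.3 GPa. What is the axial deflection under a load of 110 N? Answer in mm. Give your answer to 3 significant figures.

k = Gd⁴/(8D³N_a) = (76.3×10³)(7.3⁴)/(8·56.0³·24) = 6.4261 N/mm
δ = F/k = 110 / 6.4261 = 17.118 mm

17.1 mm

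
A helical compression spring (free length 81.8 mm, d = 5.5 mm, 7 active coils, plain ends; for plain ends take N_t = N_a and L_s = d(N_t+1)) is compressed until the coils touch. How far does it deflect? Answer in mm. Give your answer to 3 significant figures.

37.8 mm

N_t = 7; L_s = 5.5·8 = 44 mm
δ_solid = L₀ − L_s = 81.8 − 44 = 37.8 mm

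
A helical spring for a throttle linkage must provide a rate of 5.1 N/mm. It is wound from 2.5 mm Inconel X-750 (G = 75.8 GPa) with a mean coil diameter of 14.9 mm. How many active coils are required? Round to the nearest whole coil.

N_a = Gd⁴/(8D³k) = (75.8×10³ × 2.5⁴)/(8 × 14.9³ × 5.1)
    = 2.96094e+06 / 134964 = 21.94 → 22 coils

22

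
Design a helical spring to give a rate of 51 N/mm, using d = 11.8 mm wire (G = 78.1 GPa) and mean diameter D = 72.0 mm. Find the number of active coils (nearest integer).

N_a = Gd⁴/(8D³k) = (78.1×10³ × 11.8⁴)/(8 × 72.0³ × 51)
    = 1.51419e+09 / 1.52285e+08 = 9.943 → 10 coils

10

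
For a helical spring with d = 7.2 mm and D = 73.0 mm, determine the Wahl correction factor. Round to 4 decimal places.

1.1427

C = D/d = 73.0/7.2 = 10.1389
K_W = (4C−1)/(4C−4) + 0.615/C = 39.556/36.556 + 0.0607 = 1.1427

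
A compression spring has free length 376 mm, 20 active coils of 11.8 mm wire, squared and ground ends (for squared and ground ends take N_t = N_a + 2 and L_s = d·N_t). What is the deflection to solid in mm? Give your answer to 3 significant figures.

116 mm

N_t = 22; L_s = 11.8·22 = 259.6 mm
δ_solid = L₀ − L_s = 376 − 259.6 = 116.4 mm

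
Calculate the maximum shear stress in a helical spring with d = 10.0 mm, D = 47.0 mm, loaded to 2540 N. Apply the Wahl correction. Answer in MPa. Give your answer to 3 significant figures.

Spring index C = D/d = 47.0/10.0 = 4.7000
K_W = (4C−1)/(4C−4) + 0.615/C = 17.800/14.800 + 0.1309 = 1.3336
τ₀ = 8FD/(πd³) = 8·2540·47.0/(π·10.0³) = 955040/3141.6 = 304 MPa
τ_max = K·τ₀ = 1.3336 × 304 = 405.4 MPa

405 MPa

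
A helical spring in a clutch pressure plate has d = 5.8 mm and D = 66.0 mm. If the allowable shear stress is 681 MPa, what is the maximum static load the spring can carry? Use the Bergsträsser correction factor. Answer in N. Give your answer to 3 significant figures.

C = D/d = 66.0/5.8 = 11.3793
K_B = (4C+2)/(4C−3) = 47.517/42.517 = 1.1176
τ_max = K·8FD/(πd³) → F_max = τ_allow·πd³/(8DK)
F_max = 681·π·5.8³/(8·66.0·1.1176) = 4.1743e+05/590.09 = 707.39 N

707 N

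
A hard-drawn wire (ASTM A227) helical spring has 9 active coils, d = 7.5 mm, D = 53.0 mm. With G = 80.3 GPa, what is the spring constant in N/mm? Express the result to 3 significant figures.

23.7 N/mm

k = Gd⁴/(8D³N_a) = (80.3×10³ × 7.5⁴) / (8 × 53.0³ × 9)
  = 2.54074e+08 / 1.07191e+07 = 23.703 N/mm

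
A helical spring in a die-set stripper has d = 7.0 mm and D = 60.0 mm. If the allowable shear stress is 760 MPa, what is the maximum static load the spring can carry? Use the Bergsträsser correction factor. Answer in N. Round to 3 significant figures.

C = D/d = 60.0/7.0 = 8.5714
K_B = (4C+2)/(4C−3) = 36.286/31.286 = 1.1598
τ_max = K·8FD/(πd³) → F_max = τ_allow·πd³/(8DK)
F_max = 760·π·7.0³/(8·60.0·1.1598) = 8.1895e+05/556.71 = 1471 N

1470 N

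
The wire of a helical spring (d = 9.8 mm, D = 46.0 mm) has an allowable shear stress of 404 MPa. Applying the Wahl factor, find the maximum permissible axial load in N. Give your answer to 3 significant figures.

2430 N

C = D/d = 46.0/9.8 = 4.6939
K_W = (4C−1)/(4C−4) + 0.615/C = 17.776/14.776 + 0.1310 = 1.3341
τ_max = K·8FD/(πd³) → F_max = τ_allow·πd³/(8DK)
F_max = 404·π·9.8³/(8·46.0·1.3341) = 1.1946e+06/490.93 = 2433.2 N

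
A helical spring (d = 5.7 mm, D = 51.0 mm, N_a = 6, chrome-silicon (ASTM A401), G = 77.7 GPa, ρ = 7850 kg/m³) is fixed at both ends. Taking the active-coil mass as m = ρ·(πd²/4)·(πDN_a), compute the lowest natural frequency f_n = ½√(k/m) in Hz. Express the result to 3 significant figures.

129 Hz

k = Gd⁴/(8D³N_a) = (77.7×10³)(5.7⁴)/(8·51.0³·6) = 12.882 N/mm = 12882 N/m
Wire length L = πDN_a = π·51.0·6 = 961.33 mm
m = ρ·(πd²/4)·L = 7850 × 25.518×10⁻⁶ m² × 0.96133 m = 0.19257 kg
f_n = ½√(k/m) = 0.5·√(12882/0.19257) = 0.5·√(66894) = 129.32 Hz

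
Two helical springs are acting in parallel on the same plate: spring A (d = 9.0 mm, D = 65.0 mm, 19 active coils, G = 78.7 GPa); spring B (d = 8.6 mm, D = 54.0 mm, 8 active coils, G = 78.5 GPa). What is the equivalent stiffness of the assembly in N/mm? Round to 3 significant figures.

k_A = Gd⁴/(8D³N_a) = (78.7×10³)(9.0⁴)/(8·65.0³·19) = 12.37 N/mm
k_B = Gd⁴/(8D³N_a) = (78.5×10³)(8.6⁴)/(8·54.0³·8) = 42.609 N/mm
Parallel: k_eq = 12.37 + 42.609 = 54.979 N/mm

55.0 N/mm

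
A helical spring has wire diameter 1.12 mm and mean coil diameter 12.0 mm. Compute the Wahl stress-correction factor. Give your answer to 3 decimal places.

1.135

C = D/d = 12.0/1.12 = 10.7143
K_W = (4C−1)/(4C−4) + 0.615/C = 41.857/38.857 + 0.0574 = 1.1346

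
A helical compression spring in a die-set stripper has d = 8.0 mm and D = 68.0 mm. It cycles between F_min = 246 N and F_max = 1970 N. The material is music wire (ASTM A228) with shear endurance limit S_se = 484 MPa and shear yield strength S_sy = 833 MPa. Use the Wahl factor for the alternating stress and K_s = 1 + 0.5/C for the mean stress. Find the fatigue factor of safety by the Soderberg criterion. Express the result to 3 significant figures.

0.846

C = D/d = 68.0/8.0 = 8.5000; K_W = (4C−1)/(4C−4)+0.615/C = 1.1724; K_s = 1+0.5/C = 1.0588
F_a = (F_max−F_min)/2 = 862 N; F_m = (F_max+F_min)/2 = 1108 N
τ_a = K_W·8F_aD/(πd³) = 1.1724 × 291.53 = 341.78 MPa
τ_m = K_s·8F_mD/(πd³) = 1.0588 × 374.73 = 396.77 MPa
Soderberg: 1/n_f = τ_a/S_se + τ_m/S_sy = 341.78/484 + 396.77/833 = 0.70615 + 0.47632 = 1.1825
n_f = 1/1.1825 = 0.8457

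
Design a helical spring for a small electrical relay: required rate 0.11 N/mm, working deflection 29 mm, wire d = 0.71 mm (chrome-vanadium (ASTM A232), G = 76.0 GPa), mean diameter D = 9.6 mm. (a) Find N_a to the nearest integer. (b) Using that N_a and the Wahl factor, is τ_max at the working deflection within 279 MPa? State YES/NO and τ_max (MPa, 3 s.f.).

N_a = Gd⁴/(8D³k) = (76.0×10³)(0.71⁴)/(8·9.6³·0.11) = 24.81 → N_a = 25
Actual rate k = Gd⁴/(8D³·25) = 0.10914 N/mm
Working load F = kδ = 0.10914·29 = 3.1652 N
C = 9.6/0.71 = 13.5211; K_W = (4C−1)/(4C−4)+0.615/C = 1.1054
τ_max = K_W·8FD/(πd³) = 1.1054·216.19 = 238.97 MPa
τ_max ≤ 279 MPa → acceptable

(a) 25 coils; (b) YES, τ_max = 239 MPa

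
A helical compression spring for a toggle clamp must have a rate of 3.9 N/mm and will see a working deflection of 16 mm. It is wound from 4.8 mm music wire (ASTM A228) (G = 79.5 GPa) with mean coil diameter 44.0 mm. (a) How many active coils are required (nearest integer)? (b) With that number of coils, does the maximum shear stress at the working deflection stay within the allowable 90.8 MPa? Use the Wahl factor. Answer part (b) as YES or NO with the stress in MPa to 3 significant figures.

N_a = Gd⁴/(8D³k) = (79.5×10³)(4.8⁴)/(8·44.0³·3.9) = 15.88 → N_a = 16
Actual rate k = Gd⁴/(8D³·16) = 3.8705 N/mm
Working load F = kδ = 3.8705·16 = 61.928 N
C = 44.0/4.8 = 9.1667; K_W = (4C−1)/(4C−4)+0.615/C = 1.1589
τ_max = K_W·8FD/(πd³) = 1.1589·62.741 = 72.713 MPa
τ_max ≤ 90.8 MPa → acceptable

(a) 16 coils; (b) YES, τ_max = 72.7 MPa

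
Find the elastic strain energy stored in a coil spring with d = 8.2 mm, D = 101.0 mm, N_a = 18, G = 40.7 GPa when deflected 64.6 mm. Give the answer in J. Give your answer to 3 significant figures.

2.59 J

k = Gd⁴/(8D³N_a) = (40.7×10³)(8.2⁴)/(8·101.0³·18) = 1.2403 N/mm
U = ½kδ² = 0.5 × 1.2403 × 64.6² = 2588 N·mm = 2.588 J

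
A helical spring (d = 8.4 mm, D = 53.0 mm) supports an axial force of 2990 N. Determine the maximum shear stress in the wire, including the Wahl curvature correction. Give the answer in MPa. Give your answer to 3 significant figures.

843 MPa

Spring index C = D/d = 53.0/8.4 = 6.3095
K_W = (4C−1)/(4C−4) + 0.615/C = 24.238/21.238 + 0.0975 = 1.2387
τ₀ = 8FD/(πd³) = 8·2990·53.0/(π·8.4³) = 1.26776e+06/1862 = 680.85 MPa
τ_max = K·τ₀ = 1.2387 × 680.85 = 843.38 MPa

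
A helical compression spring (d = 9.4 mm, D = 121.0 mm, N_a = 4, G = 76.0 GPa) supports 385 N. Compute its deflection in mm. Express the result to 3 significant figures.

36.8 mm

k = Gd⁴/(8D³N_a) = (76.0×10³)(9.4⁴)/(8·121.0³·4) = 10.467 N/mm
δ = F/k = 385 / 10.467 = 36.783 mm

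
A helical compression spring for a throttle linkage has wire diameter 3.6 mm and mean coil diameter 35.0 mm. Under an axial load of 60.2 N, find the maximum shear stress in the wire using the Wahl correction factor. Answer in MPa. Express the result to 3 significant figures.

132 MPa

Spring index C = D/d = 35.0/3.6 = 9.7222
K_W = (4C−1)/(4C−4) + 0.615/C = 37.889/34.889 + 0.0633 = 1.1492
τ₀ = 8FD/(πd³) = 8·60.2·35.0/(π·3.6³) = 16856/146.57 = 115 MPa
τ_max = K·τ₀ = 1.1492 × 115 = 132.16 MPa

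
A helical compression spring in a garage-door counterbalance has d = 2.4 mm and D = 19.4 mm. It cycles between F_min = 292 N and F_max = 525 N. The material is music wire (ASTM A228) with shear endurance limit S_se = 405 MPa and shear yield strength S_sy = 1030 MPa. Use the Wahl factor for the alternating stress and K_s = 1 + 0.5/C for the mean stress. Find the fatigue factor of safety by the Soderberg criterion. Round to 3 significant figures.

0.368

C = D/d = 19.4/2.4 = 8.0833; K_W = (4C−1)/(4C−4)+0.615/C = 1.1820; K_s = 1+0.5/C = 1.0619
F_a = (F_max−F_min)/2 = 116.5 N; F_m = (F_max+F_min)/2 = 408.5 N
τ_a = K_W·8F_aD/(πd³) = 1.1820 × 416.33 = 492.08 MPa
τ_m = K_s·8F_mD/(πd³) = 1.0619 × 1459.8 = 1550.1 MPa
Soderberg: 1/n_f = τ_a/S_se + τ_m/S_sy = 492.08/405 + 1550.1/1030 = 1.21502 + 1.50497 = 2.72
n_f = 1/2.72 = 0.3676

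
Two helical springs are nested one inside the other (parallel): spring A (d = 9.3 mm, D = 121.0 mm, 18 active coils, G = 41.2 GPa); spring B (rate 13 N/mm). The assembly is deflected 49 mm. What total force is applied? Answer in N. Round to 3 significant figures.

696 N

k_A = Gd⁴/(8D³N_a) = (41.2×10³)(9.3⁴)/(8·121.0³·18) = 1.2081 N/mm
Parallel: k_eq = 1.2081 + 13 = 14.208 N/mm
F = k_eq·δ = 14.208·49 = 696.2 N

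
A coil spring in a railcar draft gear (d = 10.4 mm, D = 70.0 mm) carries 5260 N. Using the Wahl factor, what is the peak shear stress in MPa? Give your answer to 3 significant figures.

Spring index C = D/d = 70.0/10.4 = 6.7308
K_W = (4C−1)/(4C−4) + 0.615/C = 25.923/22.923 + 0.0914 = 1.2222
τ₀ = 8FD/(πd³) = 8·5260·70.0/(π·10.4³) = 2.9456e+06/3533.9 = 833.54 MPa
τ_max = K·τ₀ = 1.2222 × 833.54 = 1018.8 MPa

1020 MPa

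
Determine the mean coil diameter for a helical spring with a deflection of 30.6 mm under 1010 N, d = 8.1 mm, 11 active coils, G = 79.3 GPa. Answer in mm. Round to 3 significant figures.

49.0 mm

Required rate k = F/δ = 1010/30.6 = 33.007 N/mm
D = (Gd⁴/(8N_a·k))^(1/3) = (79.3×10³·8.1⁴/(8·11·33.007))^(1/3)
  = (117525)^(1/3) = 48.9828 mm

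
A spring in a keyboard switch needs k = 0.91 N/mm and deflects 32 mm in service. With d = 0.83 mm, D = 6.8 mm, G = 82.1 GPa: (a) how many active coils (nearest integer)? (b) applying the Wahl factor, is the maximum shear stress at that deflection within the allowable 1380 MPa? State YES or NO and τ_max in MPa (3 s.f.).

N_a = Gd⁴/(8D³k) = (82.1×10³)(0.83⁴)/(8·6.8³·0.91) = 17.02 → N_a = 17
Actual rate k = Gd⁴/(8D³·17) = 0.91115 N/mm
Working load F = kδ = 0.91115·32 = 29.157 N
C = 6.8/0.83 = 8.1928; K_W = (4C−1)/(4C−4)+0.615/C = 1.1793
τ_max = K_W·8FD/(πd³) = 1.1793·882.99 = 1041.3 MPa
τ_max ≤ 1380 MPa → acceptable

(a) 17 coils; (b) YES, τ_max = 1040 MPa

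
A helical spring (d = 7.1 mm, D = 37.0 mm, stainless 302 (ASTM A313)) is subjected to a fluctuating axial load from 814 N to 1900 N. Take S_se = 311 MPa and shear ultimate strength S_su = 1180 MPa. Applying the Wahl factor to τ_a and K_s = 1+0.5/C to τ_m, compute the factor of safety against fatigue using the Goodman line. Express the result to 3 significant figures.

1.08

C = D/d = 37.0/7.1 = 5.2113; K_W = (4C−1)/(4C−4)+0.615/C = 1.2961; K_s = 1+0.5/C = 1.0959
F_a = (F_max−F_min)/2 = 543 N; F_m = (F_max+F_min)/2 = 1357 N
τ_a = K_W·8F_aD/(πd³) = 1.2961 × 142.94 = 185.27 MPa
τ_m = K_s·8F_mD/(πd³) = 1.0959 × 357.23 = 391.5 MPa
Goodman: 1/n_f = τ_a/S_se + τ_m/S_su = 185.27/311 + 391.5/1180 = 0.59573 + 0.33178 = 0.92751
n_f = 1/0.92751 = 1.078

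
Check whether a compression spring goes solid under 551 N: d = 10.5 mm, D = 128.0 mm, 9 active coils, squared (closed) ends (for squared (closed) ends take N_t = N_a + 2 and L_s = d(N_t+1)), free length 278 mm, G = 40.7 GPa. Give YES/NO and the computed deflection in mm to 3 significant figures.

k = Gd⁴/(8D³N_a) = (40.7×10³)(10.5⁴)/(8·128.0³·9) = 3.2763 N/mm
N_t = 11; L_s = 10.5·12 = 126 mm; δ_solid = L₀ − L_s = 278 − 126 = 152 mm
δ = F/k = 551/3.2763 = 168.18 mm
δ ≥ δ_solid → spring goes solid

YES, δ = 168 mm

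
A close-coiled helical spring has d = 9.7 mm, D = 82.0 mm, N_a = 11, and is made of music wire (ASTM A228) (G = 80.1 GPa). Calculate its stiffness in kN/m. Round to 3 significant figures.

k = Gd⁴/(8D³N_a) = (80.1×10³ × 9.7⁴) / (8 × 82.0³ × 11)
  = 7.0912e+08 / 4.85204e+07 = 14.615 N/mm

14.6 kN/m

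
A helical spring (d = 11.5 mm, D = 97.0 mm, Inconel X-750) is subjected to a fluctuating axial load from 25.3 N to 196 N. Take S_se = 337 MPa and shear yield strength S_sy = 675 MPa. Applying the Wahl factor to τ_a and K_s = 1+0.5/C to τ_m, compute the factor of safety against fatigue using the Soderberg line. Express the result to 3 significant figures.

13.1

C = D/d = 97.0/11.5 = 8.4348; K_W = (4C−1)/(4C−4)+0.615/C = 1.1738; K_s = 1+0.5/C = 1.0593
F_a = (F_max−F_min)/2 = 85.35 N; F_m = (F_max+F_min)/2 = 110.65 N
τ_a = K_W·8F_aD/(πd³) = 1.1738 × 13.862 = 16.271 MPa
τ_m = K_s·8F_mD/(πd³) = 1.0593 × 17.971 = 19.036 MPa
Soderberg: 1/n_f = τ_a/S_se + τ_m/S_sy = 16.271/337 + 19.036/675 = 0.04828 + 0.02820 = 0.076483
n_f = 1/0.076483 = 13.07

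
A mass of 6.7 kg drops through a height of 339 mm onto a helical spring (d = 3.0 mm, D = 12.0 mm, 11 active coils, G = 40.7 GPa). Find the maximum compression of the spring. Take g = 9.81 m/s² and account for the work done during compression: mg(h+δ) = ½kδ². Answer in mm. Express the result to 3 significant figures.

k = Gd⁴/(8D³N_a) = (40.7×10³)(3.0⁴)/(8·12.0³·11) = 21.68 N/mm
W = mg = 6.7 × 9.81 = 65.727 N
½kδ² − Wδ − Wh = 0 → δ = (W + √(W² + 2kWh))/k
δ = (65.727 + √(4320 + 966110))/21.68 = (65.727 + 985.1)/21.68 = 48.471 mm

48.5 mm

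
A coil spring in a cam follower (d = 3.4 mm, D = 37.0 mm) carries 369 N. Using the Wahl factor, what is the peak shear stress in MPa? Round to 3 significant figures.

1000 MPa

Spring index C = D/d = 37.0/3.4 = 10.8824
K_W = (4C−1)/(4C−4) + 0.615/C = 42.529/39.529 + 0.0565 = 1.1324
τ₀ = 8FD/(πd³) = 8·369·37.0/(π·3.4³) = 109224/123.48 = 884.57 MPa
τ_max = K·τ₀ = 1.1324 × 884.57 = 1001.7 MPa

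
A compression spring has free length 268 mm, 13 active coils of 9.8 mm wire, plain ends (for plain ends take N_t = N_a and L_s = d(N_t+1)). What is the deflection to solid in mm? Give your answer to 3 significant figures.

N_t = 13; L_s = 9.8·14 = 137.2 mm
δ_solid = L₀ − L_s = 268 − 137.2 = 130.8 mm

131 mm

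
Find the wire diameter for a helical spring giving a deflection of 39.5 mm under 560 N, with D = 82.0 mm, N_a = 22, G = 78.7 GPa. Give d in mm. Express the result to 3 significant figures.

Required rate k = F/δ = 560/39.5 = 14.177 N/mm
d = (8D³N_a·k / G)^(1/4) = (8·82.0³·22·14.177 / (78.7×10³))^0.25
  = (17481)^0.25 = 11.4985 mm

11.5 mm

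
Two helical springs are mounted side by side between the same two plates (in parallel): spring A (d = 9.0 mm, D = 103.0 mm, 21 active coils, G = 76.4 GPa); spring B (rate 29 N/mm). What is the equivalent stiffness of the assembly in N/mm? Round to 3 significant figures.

k_A = Gd⁴/(8D³N_a) = (76.4×10³)(9.0⁴)/(8·103.0³·21) = 2.7305 N/mm
Parallel: k_eq = 2.7305 + 29 = 31.731 N/mm

31.7 N/mm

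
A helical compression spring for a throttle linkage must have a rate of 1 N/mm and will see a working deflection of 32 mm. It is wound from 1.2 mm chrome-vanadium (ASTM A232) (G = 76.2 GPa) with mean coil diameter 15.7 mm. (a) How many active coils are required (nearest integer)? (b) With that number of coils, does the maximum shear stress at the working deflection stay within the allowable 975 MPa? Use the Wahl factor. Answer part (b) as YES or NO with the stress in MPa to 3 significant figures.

(a) 5 coils; (b) YES, τ_max = 838 MPa

N_a = Gd⁴/(8D³k) = (76.2×10³)(1.2⁴)/(8·15.7³·1) = 5.104 → N_a = 5
Actual rate k = Gd⁴/(8D³·5) = 1.0208 N/mm
Working load F = kδ = 1.0208·32 = 32.664 N
C = 15.7/1.2 = 13.0833; K_W = (4C−1)/(4C−4)+0.615/C = 1.1091
τ_max = K_W·8FD/(πd³) = 1.1091·755.73 = 838.16 MPa
τ_max ≤ 975 MPa → acceptable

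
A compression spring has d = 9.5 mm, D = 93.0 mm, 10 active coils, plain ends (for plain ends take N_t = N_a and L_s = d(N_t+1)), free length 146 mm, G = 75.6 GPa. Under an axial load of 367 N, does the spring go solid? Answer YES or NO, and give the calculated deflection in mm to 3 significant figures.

NO, δ = 38.4 mm

k = Gd⁴/(8D³N_a) = (75.6×10³)(9.5⁴)/(8·93.0³·10) = 9.5692 N/mm
N_t = 10; L_s = 9.5·11 = 104.5 mm; δ_solid = L₀ − L_s = 146 − 104.5 = 41.5 mm
δ = F/k = 367/9.5692 = 38.352 mm
δ < δ_solid → spring does not go solid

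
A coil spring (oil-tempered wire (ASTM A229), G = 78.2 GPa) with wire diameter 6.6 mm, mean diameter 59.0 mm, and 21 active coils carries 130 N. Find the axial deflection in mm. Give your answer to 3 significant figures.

k = Gd⁴/(8D³N_a) = (78.2×10³)(6.6⁴)/(8·59.0³·21) = 4.3005 N/mm
δ = F/k = 130 / 4.3005 = 30.229 mm

30.2 mm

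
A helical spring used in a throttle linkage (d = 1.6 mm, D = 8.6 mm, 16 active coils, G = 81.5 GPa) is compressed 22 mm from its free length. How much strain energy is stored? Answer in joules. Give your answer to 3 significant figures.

k = Gd⁴/(8D³N_a) = (81.5×10³)(1.6⁴)/(8·8.6³·16) = 6.5604 N/mm
U = ½kδ² = 0.5 × 6.5604 × 22² = 1587.6 N·mm = 1.5876 J

1.59 J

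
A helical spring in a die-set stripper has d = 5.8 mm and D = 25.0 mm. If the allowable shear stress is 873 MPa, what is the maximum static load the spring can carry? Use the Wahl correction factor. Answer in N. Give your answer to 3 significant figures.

C = D/d = 25.0/5.8 = 4.3103
K_W = (4C−1)/(4C−4) + 0.615/C = 16.241/13.241 + 0.1427 = 1.3692
τ_max = K·8FD/(πd³) → F_max = τ_allow·πd³/(8DK)
F_max = 873·π·5.8³/(8·25.0·1.3692) = 5.3512e+05/273.85 = 1954.1 N

1950 N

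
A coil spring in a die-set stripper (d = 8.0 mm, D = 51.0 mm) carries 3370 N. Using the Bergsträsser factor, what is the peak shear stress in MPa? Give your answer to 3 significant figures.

Spring index C = D/d = 51.0/8.0 = 6.3750
K_B = (4C+2)/(4C−3) = 27.500/22.500 = 1.2222
τ₀ = 8FD/(πd³) = 8·3370·51.0/(π·8.0³) = 1.37496e+06/1608.5 = 854.81 MPa
τ_max = K·τ₀ = 1.2222 × 854.81 = 1044.8 MPa

1040 MPa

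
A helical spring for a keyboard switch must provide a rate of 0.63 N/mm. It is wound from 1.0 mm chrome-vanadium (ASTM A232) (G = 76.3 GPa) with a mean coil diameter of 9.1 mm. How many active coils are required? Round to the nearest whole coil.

N_a = Gd⁴/(8D³k) = (76.3×10³ × 1.0⁴)/(8 × 9.1³ × 0.63)
    = 76300 / 3798 = 20.09 → 20 coils

20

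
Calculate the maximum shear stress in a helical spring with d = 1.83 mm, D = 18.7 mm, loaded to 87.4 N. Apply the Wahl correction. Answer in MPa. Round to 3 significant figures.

775 MPa

Spring index C = D/d = 18.7/1.83 = 10.2186
K_W = (4C−1)/(4C−4) + 0.615/C = 39.874/36.874 + 0.0602 = 1.1415
τ₀ = 8FD/(πd³) = 8·87.4·18.7/(π·1.83³) = 13075/19.253 = 679.11 MPa
τ_max = K·τ₀ = 1.1415 × 679.11 = 775.23 MPa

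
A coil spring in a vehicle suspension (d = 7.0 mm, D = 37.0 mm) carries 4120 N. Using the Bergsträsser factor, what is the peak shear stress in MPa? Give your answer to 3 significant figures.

1440 MPa

Spring index C = D/d = 37.0/7.0 = 5.2857
K_B = (4C+2)/(4C−3) = 23.143/18.143 = 1.2756
τ₀ = 8FD/(πd³) = 8·4120·37.0/(π·7.0³) = 1.21952e+06/1077.6 = 1131.7 MPa
τ_max = K·τ₀ = 1.2756 × 1131.7 = 1443.6 MPa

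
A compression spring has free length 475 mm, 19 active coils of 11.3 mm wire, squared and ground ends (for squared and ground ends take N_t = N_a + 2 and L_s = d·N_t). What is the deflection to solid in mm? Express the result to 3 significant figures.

N_t = 21; L_s = 11.3·21 = 237.3 mm
δ_solid = L₀ − L_s = 475 − 237.3 = 237.7 mm

238 mm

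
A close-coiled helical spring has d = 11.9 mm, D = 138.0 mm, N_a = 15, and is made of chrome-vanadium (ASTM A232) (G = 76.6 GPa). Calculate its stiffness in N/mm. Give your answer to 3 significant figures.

4.87 N/mm

k = Gd⁴/(8D³N_a) = (76.6×10³ × 11.9⁴) / (8 × 138.0³ × 15)
  = 1.53609e+09 / 3.15369e+08 = 4.8708 N/mm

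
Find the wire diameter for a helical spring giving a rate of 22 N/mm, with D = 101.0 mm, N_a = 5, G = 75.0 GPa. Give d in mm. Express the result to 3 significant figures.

10.5 mm

d = (8D³N_a·k / G)^(1/4) = (8·101.0³·5·22 / (75.0×10³))^0.25
  = (12089)^0.25 = 10.4857 mm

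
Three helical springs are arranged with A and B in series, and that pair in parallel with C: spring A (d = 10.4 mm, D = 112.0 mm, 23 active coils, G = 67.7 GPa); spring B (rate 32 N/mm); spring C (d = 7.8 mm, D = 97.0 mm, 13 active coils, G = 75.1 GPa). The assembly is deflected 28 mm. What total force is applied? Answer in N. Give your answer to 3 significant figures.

160 N

k_A = Gd⁴/(8D³N_a) = (67.7×10³)(10.4⁴)/(8·112.0³·23) = 3.0637 N/mm
k_C = Gd⁴/(8D³N_a) = (75.1×10³)(7.8⁴)/(8·97.0³·13) = 2.9287 N/mm
Springs A,B series: k_AB = 1/(1/3.0637+1/32) = 2.796 N/mm; parallel with C: k_eq = 2.796+2.9287 = 5.7247 N/mm
F = k_eq·δ = 5.7247·28 = 160.29 N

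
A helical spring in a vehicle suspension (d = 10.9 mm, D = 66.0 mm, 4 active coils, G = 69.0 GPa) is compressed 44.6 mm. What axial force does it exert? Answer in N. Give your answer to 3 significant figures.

k = Gd⁴/(8D³N_a) = (69.0×10³)(10.9⁴)/(8·66.0³·4) = 105.87 N/mm
F = k·δ = 105.87 × 44.6 = 4721.8 N

4720 N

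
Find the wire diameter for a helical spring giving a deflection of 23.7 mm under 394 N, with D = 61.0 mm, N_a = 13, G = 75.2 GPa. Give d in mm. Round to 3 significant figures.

Required rate k = F/δ = 394/23.7 = 16.624 N/mm
d = (8D³N_a·k / G)^(1/4) = (8·61.0³·13·16.624 / (75.2×10³))^0.25
  = (5218.6)^0.25 = 8.4994 mm

8.50 mm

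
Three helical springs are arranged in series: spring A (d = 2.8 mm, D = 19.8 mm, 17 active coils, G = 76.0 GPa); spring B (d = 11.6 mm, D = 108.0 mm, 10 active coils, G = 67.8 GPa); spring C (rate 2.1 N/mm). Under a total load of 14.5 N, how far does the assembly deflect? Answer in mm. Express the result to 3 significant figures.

11.4 mm

k_A = Gd⁴/(8D³N_a) = (76.0×10³)(2.8⁴)/(8·19.8³·17) = 4.425 N/mm
k_B = Gd⁴/(8D³N_a) = (67.8×10³)(11.6⁴)/(8·108.0³·10) = 12.181 N/mm
Series: 1/k_eq = 1/4.425 + 1/12.181 + 1/2.1 = 0.78427; k_eq = 1.2751 N/mm
δ = F/k_eq = 14.5/1.2751 = 11.372 mm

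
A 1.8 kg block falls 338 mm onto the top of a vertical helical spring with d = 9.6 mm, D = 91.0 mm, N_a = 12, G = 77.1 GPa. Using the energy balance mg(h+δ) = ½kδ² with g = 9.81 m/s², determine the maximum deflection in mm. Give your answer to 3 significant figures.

38.3 mm

k = Gd⁴/(8D³N_a) = (77.1×10³)(9.6⁴)/(8·91.0³·12) = 9.052 N/mm
W = mg = 1.8 × 9.81 = 17.658 N
½kδ² − Wδ − Wh = 0 → δ = (W + √(W² + 2kWh))/k
δ = (17.658 + √(311.8 + 108052))/9.052 = (17.658 + 329.19)/9.052 = 38.317 mm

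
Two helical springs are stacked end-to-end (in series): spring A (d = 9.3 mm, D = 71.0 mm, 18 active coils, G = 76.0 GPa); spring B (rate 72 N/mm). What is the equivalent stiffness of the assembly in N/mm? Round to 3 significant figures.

9.57 N/mm

k_A = Gd⁴/(8D³N_a) = (76.0×10³)(9.3⁴)/(8·71.0³·18) = 11.031 N/mm
Series: 1/k_eq = 1/11.031 + 1/72 = 0.10454; k_eq = 9.5654 N/mm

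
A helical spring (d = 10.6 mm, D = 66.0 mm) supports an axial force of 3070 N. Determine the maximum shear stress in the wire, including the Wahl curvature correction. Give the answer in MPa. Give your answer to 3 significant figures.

Spring index C = D/d = 66.0/10.6 = 6.2264
K_W = (4C−1)/(4C−4) + 0.615/C = 23.906/20.906 + 0.0988 = 1.2423
τ₀ = 8FD/(πd³) = 8·3070·66.0/(π·10.6³) = 1.62096e+06/3741.7 = 433.22 MPa
τ_max = K·τ₀ = 1.2423 × 433.22 = 538.17 MPa

538 MPa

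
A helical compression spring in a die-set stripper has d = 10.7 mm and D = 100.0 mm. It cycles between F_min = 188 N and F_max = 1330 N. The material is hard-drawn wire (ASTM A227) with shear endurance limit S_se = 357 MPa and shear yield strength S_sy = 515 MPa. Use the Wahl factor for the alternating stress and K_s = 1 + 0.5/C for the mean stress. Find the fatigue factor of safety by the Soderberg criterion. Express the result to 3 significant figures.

C = D/d = 100.0/10.7 = 9.3458; K_W = (4C−1)/(4C−4)+0.615/C = 1.1557; K_s = 1+0.5/C = 1.0535
F_a = (F_max−F_min)/2 = 571 N; F_m = (F_max+F_min)/2 = 759 N
τ_a = K_W·8F_aD/(πd³) = 1.1557 × 118.69 = 137.17 MPa
τ_m = K_s·8F_mD/(πd³) = 1.0535 × 157.77 = 166.21 MPa
Soderberg: 1/n_f = τ_a/S_se + τ_m/S_sy = 137.17/357 + 166.21/515 = 0.38423 + 0.32274 = 0.70697
n_f = 1/0.70697 = 1.414

1.41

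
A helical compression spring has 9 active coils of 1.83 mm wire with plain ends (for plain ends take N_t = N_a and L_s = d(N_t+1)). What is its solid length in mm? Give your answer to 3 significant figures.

plain ends: N_t = N_a = 9
L_s = d·(N_t+1) = 1.83 × 10 = 18.3 mm

18.3 mm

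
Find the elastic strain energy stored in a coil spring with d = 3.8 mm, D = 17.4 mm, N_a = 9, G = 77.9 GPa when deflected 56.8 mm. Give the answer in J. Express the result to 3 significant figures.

69.1 J

k = Gd⁴/(8D³N_a) = (77.9×10³)(3.8⁴)/(8·17.4³·9) = 42.824 N/mm
U = ½kδ² = 0.5 × 42.824 × 56.8² = 69081 N·mm = 69.081 J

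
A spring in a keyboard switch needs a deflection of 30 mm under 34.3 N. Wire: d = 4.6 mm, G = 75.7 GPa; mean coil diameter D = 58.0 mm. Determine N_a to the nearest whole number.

19

Required rate k = F/δ = 34.3/30 = 1.1433 N/mm
N_a = Gd⁴/(8D³k) = (75.7×10³ × 4.6⁴)/(8 × 58.0³ × 1.1433)
    = 3.38943e+07 / 1.78462e+06 = 18.99 → 19 coils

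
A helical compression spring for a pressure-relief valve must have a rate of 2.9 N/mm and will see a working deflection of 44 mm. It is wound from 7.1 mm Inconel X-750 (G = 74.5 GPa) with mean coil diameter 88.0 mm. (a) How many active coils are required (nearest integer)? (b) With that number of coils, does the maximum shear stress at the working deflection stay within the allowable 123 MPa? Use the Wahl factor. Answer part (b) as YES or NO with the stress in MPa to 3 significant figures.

N_a = Gd⁴/(8D³k) = (74.5×10³)(7.1⁴)/(8·88.0³·2.9) = 11.97 → N_a = 12
Actual rate k = Gd⁴/(8D³·12) = 2.8938 N/mm
Working load F = kδ = 2.8938·44 = 127.33 N
C = 88.0/7.1 = 12.3944; K_W = (4C−1)/(4C−4)+0.615/C = 1.1154
τ_max = K_W·8FD/(πd³) = 1.1154·79.721 = 88.924 MPa
τ_max ≤ 123 MPa → acceptable

(a) 12 coils; (b) YES, τ_max = 88.9 MPa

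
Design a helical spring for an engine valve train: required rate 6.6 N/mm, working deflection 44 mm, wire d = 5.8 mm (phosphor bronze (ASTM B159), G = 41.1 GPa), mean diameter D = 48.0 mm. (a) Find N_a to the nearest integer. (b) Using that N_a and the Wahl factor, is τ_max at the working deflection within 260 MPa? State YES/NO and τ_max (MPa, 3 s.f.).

(a) 8 coils; (b) YES, τ_max = 213 MPa

N_a = Gd⁴/(8D³k) = (41.1×10³)(5.8⁴)/(8·48.0³·6.6) = 7.965 → N_a = 8
Actual rate k = Gd⁴/(8D³·8) = 6.5713 N/mm
Working load F = kδ = 6.5713·44 = 289.14 N
C = 48.0/5.8 = 8.2759; K_W = (4C−1)/(4C−4)+0.615/C = 1.1774
τ_max = K_W·8FD/(πd³) = 1.1774·181.13 = 213.27 MPa
τ_max ≤ 260 MPa → acceptable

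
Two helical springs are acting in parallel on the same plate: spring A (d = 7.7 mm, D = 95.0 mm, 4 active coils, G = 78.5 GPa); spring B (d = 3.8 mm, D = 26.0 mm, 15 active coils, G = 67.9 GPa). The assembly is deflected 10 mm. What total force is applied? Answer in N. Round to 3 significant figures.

168 N

k_A = Gd⁴/(8D³N_a) = (78.5×10³)(7.7⁴)/(8·95.0³·4) = 10.058 N/mm
k_B = Gd⁴/(8D³N_a) = (67.9×10³)(3.8⁴)/(8·26.0³·15) = 6.7128 N/mm
Parallel: k_eq = 10.058 + 6.7128 = 16.771 N/mm
F = k_eq·δ = 16.771·10 = 167.71 N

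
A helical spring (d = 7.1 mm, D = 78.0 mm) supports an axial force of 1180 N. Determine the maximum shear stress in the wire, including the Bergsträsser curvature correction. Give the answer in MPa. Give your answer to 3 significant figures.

735 MPa

Spring index C = D/d = 78.0/7.1 = 10.9859
K_B = (4C+2)/(4C−3) = 45.944/40.944 = 1.1221
τ₀ = 8FD/(πd³) = 8·1180·78.0/(π·7.1³) = 736320/1124.4 = 654.85 MPa
τ_max = K·τ₀ = 1.1221 × 654.85 = 734.82 MPa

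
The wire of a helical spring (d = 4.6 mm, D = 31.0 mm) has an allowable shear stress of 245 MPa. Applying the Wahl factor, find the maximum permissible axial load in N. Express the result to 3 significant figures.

247 N

C = D/d = 31.0/4.6 = 6.7391
K_W = (4C−1)/(4C−4) + 0.615/C = 25.957/22.957 + 0.0913 = 1.2219
τ_max = K·8FD/(πd³) → F_max = τ_allow·πd³/(8DK)
F_max = 245·π·4.6³/(8·31.0·1.2219) = 74919/303.04 = 247.22 N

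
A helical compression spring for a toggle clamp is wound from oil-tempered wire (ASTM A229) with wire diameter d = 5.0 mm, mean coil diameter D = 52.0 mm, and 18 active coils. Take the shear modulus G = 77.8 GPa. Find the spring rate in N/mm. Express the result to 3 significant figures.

k = Gd⁴/(8D³N_a) = (77.8×10³ × 5.0⁴) / (8 × 52.0³ × 18)
  = 4.8625e+07 / 2.02476e+07 = 2.4015 N/mm

2.40 N/mm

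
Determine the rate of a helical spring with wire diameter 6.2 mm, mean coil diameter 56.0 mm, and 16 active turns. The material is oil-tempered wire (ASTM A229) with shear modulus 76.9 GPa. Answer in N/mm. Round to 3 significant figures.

5.05 N/mm

k = Gd⁴/(8D³N_a) = (76.9×10³ × 6.2⁴) / (8 × 56.0³ × 16)
  = 1.1363e+08 / 2.24788e+07 = 5.055 N/mm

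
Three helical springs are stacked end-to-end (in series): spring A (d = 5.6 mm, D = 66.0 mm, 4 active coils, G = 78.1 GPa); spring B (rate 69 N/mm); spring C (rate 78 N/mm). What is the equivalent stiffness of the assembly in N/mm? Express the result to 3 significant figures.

k_A = Gd⁴/(8D³N_a) = (78.1×10³)(5.6⁴)/(8·66.0³·4) = 8.3487 N/mm
Series: 1/k_eq = 1/8.3487 + 1/69 + 1/78 = 0.14709; k_eq = 6.7985 N/mm

6.80 N/mm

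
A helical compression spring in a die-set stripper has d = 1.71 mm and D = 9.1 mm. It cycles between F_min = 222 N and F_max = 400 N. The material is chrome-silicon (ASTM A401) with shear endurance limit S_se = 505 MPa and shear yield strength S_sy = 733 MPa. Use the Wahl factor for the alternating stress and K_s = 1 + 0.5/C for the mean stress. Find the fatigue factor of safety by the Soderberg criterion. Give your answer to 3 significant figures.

0.312

C = D/d = 9.1/1.71 = 5.3216; K_W = (4C−1)/(4C−4)+0.615/C = 1.2891; K_s = 1+0.5/C = 1.0940
F_a = (F_max−F_min)/2 = 89 N; F_m = (F_max+F_min)/2 = 311 N
τ_a = K_W·8F_aD/(πd³) = 1.2891 × 412.46 = 531.71 MPa
τ_m = K_s·8F_mD/(πd³) = 1.0940 × 1441.3 = 1576.7 MPa
Soderberg: 1/n_f = τ_a/S_se + τ_m/S_sy = 531.71/505 + 1576.7/733 = 1.05289 + 2.15104 = 3.2039
n_f = 1/3.2039 = 0.3121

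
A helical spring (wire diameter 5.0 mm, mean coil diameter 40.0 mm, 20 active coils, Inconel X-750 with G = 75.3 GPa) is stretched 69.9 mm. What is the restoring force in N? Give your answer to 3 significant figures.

k = Gd⁴/(8D³N_a) = (75.3×10³)(5.0⁴)/(8·40.0³·20) = 4.5959 N/mm
F = k·δ = 4.5959 × 69.9 = 321.26 N

321 N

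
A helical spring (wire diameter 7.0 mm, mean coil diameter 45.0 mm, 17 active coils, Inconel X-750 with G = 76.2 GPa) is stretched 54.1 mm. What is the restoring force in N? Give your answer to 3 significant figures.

799 N

k = Gd⁴/(8D³N_a) = (76.2×10³)(7.0⁴)/(8·45.0³·17) = 14.763 N/mm
F = k·δ = 14.763 × 54.1 = 798.67 N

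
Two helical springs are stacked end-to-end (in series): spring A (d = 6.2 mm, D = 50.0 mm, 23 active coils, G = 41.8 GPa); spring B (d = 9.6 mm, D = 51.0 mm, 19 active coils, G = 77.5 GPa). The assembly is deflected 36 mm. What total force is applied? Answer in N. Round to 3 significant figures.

89.3 N

k_A = Gd⁴/(8D³N_a) = (41.8×10³)(6.2⁴)/(8·50.0³·23) = 2.6854 N/mm
k_B = Gd⁴/(8D³N_a) = (77.5×10³)(9.6⁴)/(8·51.0³·19) = 32.646 N/mm
Series: 1/k_eq = 1/2.6854 + 1/32.646 = 0.40301; k_eq = 2.4813 N/mm
F = k_eq·δ = 2.4813·36 = 89.328 N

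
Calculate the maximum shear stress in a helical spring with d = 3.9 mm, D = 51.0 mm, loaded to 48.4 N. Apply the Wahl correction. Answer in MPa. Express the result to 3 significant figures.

Spring index C = D/d = 51.0/3.9 = 13.0769
K_W = (4C−1)/(4C−4) + 0.615/C = 51.308/48.308 + 0.0470 = 1.1091
τ₀ = 8FD/(πd³) = 8·48.4·51.0/(π·3.9³) = 19747.2/186.36 = 105.96 MPa
τ_max = K·τ₀ = 1.1091 × 105.96 = 117.53 MPa

118 MPa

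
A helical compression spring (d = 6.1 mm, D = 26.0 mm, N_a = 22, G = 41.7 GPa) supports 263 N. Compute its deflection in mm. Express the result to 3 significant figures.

k = Gd⁴/(8D³N_a) = (41.7×10³)(6.1⁴)/(8·26.0³·22) = 18.665 N/mm
δ = F/k = 263 / 18.665 = 14.091 mm

14.1 mm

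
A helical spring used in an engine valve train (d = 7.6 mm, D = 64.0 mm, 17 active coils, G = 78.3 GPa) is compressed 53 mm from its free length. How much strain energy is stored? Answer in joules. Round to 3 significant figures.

10.3 J

k = Gd⁴/(8D³N_a) = (78.3×10³)(7.6⁴)/(8·64.0³·17) = 7.3272 N/mm
U = ½kδ² = 0.5 × 7.3272 × 53² = 10291 N·mm = 10.291 J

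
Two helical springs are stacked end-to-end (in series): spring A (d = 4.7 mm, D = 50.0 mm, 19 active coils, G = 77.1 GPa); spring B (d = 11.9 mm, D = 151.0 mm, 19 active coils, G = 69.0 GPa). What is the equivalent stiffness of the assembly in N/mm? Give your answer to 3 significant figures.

1.13 N/mm

k_A = Gd⁴/(8D³N_a) = (77.1×10³)(4.7⁴)/(8·50.0³·19) = 1.9801 N/mm
k_B = Gd⁴/(8D³N_a) = (69.0×10³)(11.9⁴)/(8·151.0³·19) = 2.644 N/mm
Series: 1/k_eq = 1/1.9801 + 1/2.644 = 0.88323; k_eq = 1.1322 N/mm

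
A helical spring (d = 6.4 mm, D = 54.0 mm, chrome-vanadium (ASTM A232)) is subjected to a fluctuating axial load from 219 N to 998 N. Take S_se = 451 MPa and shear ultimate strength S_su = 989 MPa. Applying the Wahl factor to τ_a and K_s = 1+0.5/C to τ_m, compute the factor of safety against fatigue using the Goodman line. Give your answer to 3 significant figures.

1.14

C = D/d = 54.0/6.4 = 8.4375; K_W = (4C−1)/(4C−4)+0.615/C = 1.1737; K_s = 1+0.5/C = 1.0593
F_a = (F_max−F_min)/2 = 389.5 N; F_m = (F_max+F_min)/2 = 608.5 N
τ_a = K_W·8F_aD/(πd³) = 1.1737 × 204.32 = 239.81 MPa
τ_m = K_s·8F_mD/(πd³) = 1.0593 × 319.19 = 338.11 MPa
Goodman: 1/n_f = τ_a/S_se + τ_m/S_su = 239.81/451 + 338.11/989 = 0.53173 + 0.34187 = 0.8736
n_f = 1/0.8736 = 1.145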